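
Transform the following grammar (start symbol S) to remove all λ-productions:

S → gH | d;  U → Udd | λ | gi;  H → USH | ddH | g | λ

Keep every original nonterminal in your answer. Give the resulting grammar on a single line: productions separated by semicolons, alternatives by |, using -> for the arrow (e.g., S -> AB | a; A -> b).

Nullable set: {H, U}.
S -> gH: H nullable, giving g | gH.
Drop H -> λ.
H -> USH: U, H nullable, giving S | SH | US | USH.
H -> ddH: H nullable, giving dd | ddH.
Drop U -> λ.
U -> Udd: U nullable, giving Udd | dd.
Unchanged (no nullable symbols): S -> d; H -> g; U -> gi.

S -> d | g | gH; H -> S | g | SH | US | dd | USH | ddH; U -> dd | gi | Udd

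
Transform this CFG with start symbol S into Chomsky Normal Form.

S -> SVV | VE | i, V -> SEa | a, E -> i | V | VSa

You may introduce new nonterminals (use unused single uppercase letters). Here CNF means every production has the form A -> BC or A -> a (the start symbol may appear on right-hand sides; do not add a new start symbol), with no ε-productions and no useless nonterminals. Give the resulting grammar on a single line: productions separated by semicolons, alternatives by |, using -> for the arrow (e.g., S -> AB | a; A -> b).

S -> i | SD | VE; A -> a; B -> EA; C -> SA; D -> VV; E -> a | i | SB | VC; F -> EA; V -> a | SF

No ε-productions.
After unit-elimination: S -> i | VE | SVV; E -> a | i | SEa | VSa; V -> a | SEa.
TERM: introduce A -> a and substitute in every rule of length ≥2.
BIN: E -> SEA becomes E -> SB, B -> EA; E -> VSA becomes E -> VC, C -> SA; S -> SVV becomes S -> SD, D -> VV; V -> SEA becomes V -> SF, F -> EA.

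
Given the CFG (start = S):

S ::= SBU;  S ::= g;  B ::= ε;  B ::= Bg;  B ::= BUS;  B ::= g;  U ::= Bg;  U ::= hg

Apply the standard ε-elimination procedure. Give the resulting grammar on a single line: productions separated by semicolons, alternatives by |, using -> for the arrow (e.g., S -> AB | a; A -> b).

Nullable set: {B}.
S -> SBU: B nullable, giving SBU | SU.
Drop B -> ε.
B -> BUS: B nullable, giving BUS | US.
B -> Bg: B nullable, giving Bg | g.
U -> Bg: B nullable, giving Bg | g.
Unchanged (no nullable symbols): S -> g; B -> g; U -> hg.

S -> g | SU | SBU; B -> g | Bg | US | BUS; U -> g | Bg | hg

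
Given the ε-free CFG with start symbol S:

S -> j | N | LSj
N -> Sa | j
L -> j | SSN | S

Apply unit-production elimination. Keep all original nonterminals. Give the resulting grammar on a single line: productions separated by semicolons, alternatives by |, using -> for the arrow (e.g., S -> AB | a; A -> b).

Unit productions: L->S, S->N.
Unit pairs (A ⇒* B via units): (L,N), (L,S), (S,N).
S: inherits non-unit rules of {N, S} → LSj | Sa | j.
L: inherits non-unit rules of {L, N, S} → LSj | SSN | Sa | j.
N: inherits non-unit rules of {N} → Sa | j.

S -> j | Sa | LSj; L -> j | Sa | LSj | SSN; N -> j | Sa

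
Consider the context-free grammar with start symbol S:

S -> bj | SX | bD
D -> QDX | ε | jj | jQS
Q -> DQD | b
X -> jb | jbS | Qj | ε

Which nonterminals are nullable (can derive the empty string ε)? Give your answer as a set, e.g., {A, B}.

{D, X}

Directly nullable (have an ε-rule): {D, X}.
Not nullable: Q, S — each has a terminal in every rule's right-hand side or depends on a non-nullable symbol.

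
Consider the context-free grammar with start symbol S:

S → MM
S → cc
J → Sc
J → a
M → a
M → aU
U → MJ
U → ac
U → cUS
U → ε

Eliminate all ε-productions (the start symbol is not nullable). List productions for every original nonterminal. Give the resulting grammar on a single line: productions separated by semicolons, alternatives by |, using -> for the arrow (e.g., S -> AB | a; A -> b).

S -> MM | cc; J -> a | Sc; M -> a | aU; U -> MJ | ac | cS | cUS

Nullable set: {U}.
M -> aU: U nullable, giving a | aU.
Drop U -> ε.
U -> cUS: U nullable, giving cS | cUS.
Unchanged (no nullable symbols): S -> MM; S -> cc; J -> Sc; J -> a; M -> a; U -> MJ; U -> ac.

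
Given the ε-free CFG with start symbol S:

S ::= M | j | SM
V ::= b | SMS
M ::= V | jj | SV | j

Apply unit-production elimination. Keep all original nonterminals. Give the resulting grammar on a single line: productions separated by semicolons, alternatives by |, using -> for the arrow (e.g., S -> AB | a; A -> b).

S -> b | j | SM | SV | jj | SMS; M -> b | j | SV | jj | SMS; V -> b | SMS

Unit productions: M->V, S->M.
Unit pairs (A ⇒* B via units): (M,V), (S,M), (S,V).
S: inherits non-unit rules of {M, S, V} → SM | SMS | SV | b | j | jj.
M: inherits non-unit rules of {M, V} → SMS | SV | b | j | jj.
V: inherits non-unit rules of {V} → SMS | b.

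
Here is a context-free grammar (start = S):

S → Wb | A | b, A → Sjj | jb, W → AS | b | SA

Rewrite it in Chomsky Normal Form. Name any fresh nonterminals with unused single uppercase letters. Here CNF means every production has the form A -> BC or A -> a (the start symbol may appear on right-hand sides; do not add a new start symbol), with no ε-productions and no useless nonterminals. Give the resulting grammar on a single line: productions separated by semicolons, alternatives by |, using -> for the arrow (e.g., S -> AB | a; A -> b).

No ε-productions.
After unit-elimination: S -> b | Wb | jb | Sjj; A -> jb | Sjj; W -> b | AS | SA.
TERM: introduce C -> b, B -> j and substitute in every rule of length ≥2.
BIN: A -> SBB becomes A -> SD, D -> BB; S -> SBB becomes S -> SE, E -> BB.

S -> b | BC | SE | WC; A -> BC | SD; B -> j; C -> b; D -> BB; E -> BB; W -> b | AS | SA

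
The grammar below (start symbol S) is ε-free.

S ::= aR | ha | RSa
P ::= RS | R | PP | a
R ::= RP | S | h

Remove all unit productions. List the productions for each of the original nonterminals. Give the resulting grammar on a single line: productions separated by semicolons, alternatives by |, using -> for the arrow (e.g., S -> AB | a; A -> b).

S -> aR | ha | RSa; P -> a | h | PP | RP | RS | aR | ha | RSa; R -> h | RP | aR | ha | RSa

Unit productions: P->R, R->S.
Unit pairs (A ⇒* B via units): (P,R), (P,S), (R,S).
S: inherits non-unit rules of {S} → RSa | aR | ha.
P: inherits non-unit rules of {P, R, S} → PP | RP | RS | RSa | a | aR | h | ha.
R: inherits non-unit rules of {R, S} → RP | RSa | aR | h | ha.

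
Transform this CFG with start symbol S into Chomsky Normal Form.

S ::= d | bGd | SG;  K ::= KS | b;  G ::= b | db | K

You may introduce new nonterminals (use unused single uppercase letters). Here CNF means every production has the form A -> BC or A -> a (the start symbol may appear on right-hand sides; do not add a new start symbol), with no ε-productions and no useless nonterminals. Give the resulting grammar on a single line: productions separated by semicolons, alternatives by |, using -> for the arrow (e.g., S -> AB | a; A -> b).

No ε-productions.
After unit-elimination: S -> d | SG | bGd; G -> b | KS | db; K -> b | KS.
TERM: introduce B -> b, A -> d and substitute in every rule of length ≥2.
BIN: S -> BGA becomes S -> BC, C -> GA.

S -> d | BC | SG; A -> d; B -> b; C -> GA; G -> b | AB | KS; K -> b | KS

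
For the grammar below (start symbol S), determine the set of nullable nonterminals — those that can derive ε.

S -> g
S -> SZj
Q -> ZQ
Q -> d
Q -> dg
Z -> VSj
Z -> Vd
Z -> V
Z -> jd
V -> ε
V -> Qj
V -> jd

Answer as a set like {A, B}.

Directly nullable (have an ε-rule): {V}.
Z is nullable via Z -> V (every symbol on the right is already known nullable).
Not nullable: Q, S — each has a terminal in every rule's right-hand side or depends on a non-nullable symbol.

{V, Z}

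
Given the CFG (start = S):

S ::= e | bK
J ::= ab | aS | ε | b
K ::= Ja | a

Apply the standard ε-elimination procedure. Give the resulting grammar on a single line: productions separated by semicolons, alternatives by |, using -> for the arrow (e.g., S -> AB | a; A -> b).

Nullable set: {J}.
Drop J -> ε.
K -> Ja: J nullable, giving Ja | a.
Unchanged (no nullable symbols): S -> bK; S -> e; J -> aS; J -> ab; J -> b; K -> a.

S -> e | bK; J -> b | aS | ab; K -> a | Ja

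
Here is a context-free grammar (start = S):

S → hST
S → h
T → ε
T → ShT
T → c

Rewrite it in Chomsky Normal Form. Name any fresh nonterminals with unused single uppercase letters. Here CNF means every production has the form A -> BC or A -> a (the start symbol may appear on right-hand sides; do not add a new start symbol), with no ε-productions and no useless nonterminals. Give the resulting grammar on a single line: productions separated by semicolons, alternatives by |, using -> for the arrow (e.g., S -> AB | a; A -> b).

S -> h | AB | AS; A -> h; B -> ST; C -> AT; T -> c | SA | SC

Nullable: {T}; after ε-elimination: S -> h | hS | hST; T -> c | Sh | ShT.
No unit productions to eliminate.
TERM: introduce A -> h and substitute in every rule of length ≥2.
BIN: S -> AST becomes S -> AB, B -> ST; T -> SAT becomes T -> SC, C -> AT.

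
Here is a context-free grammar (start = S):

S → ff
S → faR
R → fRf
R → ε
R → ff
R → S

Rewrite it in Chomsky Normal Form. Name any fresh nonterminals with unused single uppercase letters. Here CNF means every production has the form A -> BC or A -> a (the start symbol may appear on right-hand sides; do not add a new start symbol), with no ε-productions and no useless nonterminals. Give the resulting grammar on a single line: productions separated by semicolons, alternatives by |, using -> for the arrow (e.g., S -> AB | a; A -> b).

Nullable: {R}; after ε-elimination: S -> fa | ff | faR; R -> S | ff | fRf.
After unit-elimination: S -> fa | ff | faR; R -> fa | ff | fRf | faR.
TERM: introduce B -> a, A -> f and substitute in every rule of length ≥2.
BIN: R -> ABR becomes R -> AC, C -> BR; R -> ARA becomes R -> AD, D -> RA; S -> ABR becomes S -> AE, E -> BR.

S -> AA | AB | AE; A -> f; B -> a; C -> BR; D -> RA; E -> BR; R -> AA | AB | AC | AD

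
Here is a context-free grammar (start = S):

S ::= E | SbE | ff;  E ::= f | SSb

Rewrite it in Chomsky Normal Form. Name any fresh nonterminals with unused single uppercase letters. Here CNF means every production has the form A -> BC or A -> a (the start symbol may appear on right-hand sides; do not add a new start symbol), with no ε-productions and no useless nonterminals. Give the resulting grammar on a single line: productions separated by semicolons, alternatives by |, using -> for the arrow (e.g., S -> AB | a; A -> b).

No ε-productions.
After unit-elimination: S -> f | ff | SSb | SbE; E -> f | SSb.
TERM: introduce A -> b, B -> f and substitute in every rule of length ≥2.
BIN: E -> SSA becomes E -> SC, C -> SA; S -> SAE becomes S -> SD, D -> AE; S -> SSA becomes S -> SF, F -> SA.

S -> f | BB | SD | SF; A -> b; B -> f; C -> SA; D -> AE; E -> f | SC; F -> SA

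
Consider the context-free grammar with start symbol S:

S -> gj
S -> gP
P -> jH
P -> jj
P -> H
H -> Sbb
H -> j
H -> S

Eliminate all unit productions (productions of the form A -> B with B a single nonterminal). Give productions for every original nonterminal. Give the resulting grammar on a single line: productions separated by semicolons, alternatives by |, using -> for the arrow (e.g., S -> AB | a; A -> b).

Unit productions: H->S, P->H.
Unit pairs (A ⇒* B via units): (H,S), (P,H), (P,S).
S: inherits non-unit rules of {S} → gP | gj.
H: inherits non-unit rules of {H, S} → Sbb | gP | gj | j.
P: inherits non-unit rules of {H, P, S} → Sbb | gP | gj | j | jH | jj.

S -> gP | gj; H -> j | gP | gj | Sbb; P -> j | gP | gj | jH | jj | Sbb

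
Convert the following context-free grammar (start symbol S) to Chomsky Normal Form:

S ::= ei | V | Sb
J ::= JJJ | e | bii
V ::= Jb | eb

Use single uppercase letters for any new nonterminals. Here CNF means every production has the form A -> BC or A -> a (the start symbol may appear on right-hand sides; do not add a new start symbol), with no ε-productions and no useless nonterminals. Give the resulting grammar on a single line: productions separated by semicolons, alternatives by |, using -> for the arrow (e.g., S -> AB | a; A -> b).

S -> CA | CB | JA | SA; A -> b; B -> i; C -> e; D -> BB; E -> JJ; J -> e | AD | JE

No ε-productions.
After unit-elimination: S -> Jb | Sb | eb | ei; J -> e | JJJ | bii; V -> Jb | eb.
TERM: introduce A -> b, C -> e, B -> i and substitute in every rule of length ≥2.
BIN: J -> ABB becomes J -> AD, D -> BB; J -> JJJ becomes J -> JE, E -> JJ.
Drop unreachable/unproductive: V.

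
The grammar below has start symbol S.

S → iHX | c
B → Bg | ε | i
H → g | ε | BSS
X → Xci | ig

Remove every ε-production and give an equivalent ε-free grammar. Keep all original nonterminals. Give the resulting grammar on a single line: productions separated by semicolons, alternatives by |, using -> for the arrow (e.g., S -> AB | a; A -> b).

S -> c | iX | iHX; B -> g | i | Bg; H -> g | SS | BSS; X -> ig | Xci

Nullable set: {B, H}.
S -> iHX: H nullable, giving iHX | iX.
Drop B -> ε.
B -> Bg: B nullable, giving Bg | g.
Drop H -> ε.
H -> BSS: B nullable, giving BSS | SS.
Unchanged (no nullable symbols): S -> c; B -> i; H -> g; X -> Xci; X -> ig.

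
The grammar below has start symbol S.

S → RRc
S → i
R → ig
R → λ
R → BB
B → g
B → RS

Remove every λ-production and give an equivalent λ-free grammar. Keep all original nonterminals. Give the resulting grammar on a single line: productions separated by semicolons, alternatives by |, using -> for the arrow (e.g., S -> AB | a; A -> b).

Nullable set: {R}.
S -> RRc: R, R nullable, giving RRc | Rc | c.
B -> RS: R nullable, giving RS | S.
Drop R -> λ.
Unchanged (no nullable symbols): S -> i; B -> g; R -> BB; R -> ig.

S -> c | i | Rc | RRc; B -> S | g | RS; R -> BB | ig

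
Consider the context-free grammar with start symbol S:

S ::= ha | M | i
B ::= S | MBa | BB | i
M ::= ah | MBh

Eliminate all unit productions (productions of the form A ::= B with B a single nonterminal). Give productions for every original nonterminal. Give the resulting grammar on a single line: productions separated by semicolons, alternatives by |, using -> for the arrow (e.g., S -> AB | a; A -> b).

S -> i | ah | ha | MBh; B -> i | BB | ah | ha | MBa | MBh; M -> ah | MBh

Unit productions: B->S, S->M.
Unit pairs (A ⇒* B via units): (B,M), (B,S), (S,M).
S: inherits non-unit rules of {M, S} → MBh | ah | ha | i.
B: inherits non-unit rules of {B, M, S} → BB | MBa | MBh | ah | ha | i.
M: inherits non-unit rules of {M} → MBh | ah.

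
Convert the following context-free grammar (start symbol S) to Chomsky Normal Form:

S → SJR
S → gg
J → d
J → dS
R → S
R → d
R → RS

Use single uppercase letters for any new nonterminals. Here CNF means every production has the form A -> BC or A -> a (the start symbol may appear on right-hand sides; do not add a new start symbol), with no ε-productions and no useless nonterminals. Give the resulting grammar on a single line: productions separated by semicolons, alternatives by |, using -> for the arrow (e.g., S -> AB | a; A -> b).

No ε-productions.
After unit-elimination: S -> gg | SJR; J -> d | dS; R -> d | RS | gg | SJR.
TERM: introduce A -> d, B -> g and substitute in every rule of length ≥2.
BIN: R -> SJR becomes R -> SC, C -> JR; S -> SJR becomes S -> SD, D -> JR.

S -> BB | SD; A -> d; B -> g; C -> JR; D -> JR; J -> d | AS; R -> d | BB | RS | SC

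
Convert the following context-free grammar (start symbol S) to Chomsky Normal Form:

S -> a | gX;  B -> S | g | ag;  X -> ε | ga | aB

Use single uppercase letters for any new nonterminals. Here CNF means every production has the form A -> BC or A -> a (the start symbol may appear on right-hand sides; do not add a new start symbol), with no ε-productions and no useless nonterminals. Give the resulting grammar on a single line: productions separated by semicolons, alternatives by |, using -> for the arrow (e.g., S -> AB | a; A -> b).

Nullable: {X}; after ε-elimination: S -> a | g | gX; B -> S | g | ag; X -> aB | ga.
After unit-elimination: S -> a | g | gX; B -> a | g | ag | gX; X -> aB | ga.
TERM: introduce A -> a, C -> g and substitute in every rule of length ≥2.

S -> a | g | CX; A -> a; B -> a | g | AC | CX; C -> g; X -> AB | CA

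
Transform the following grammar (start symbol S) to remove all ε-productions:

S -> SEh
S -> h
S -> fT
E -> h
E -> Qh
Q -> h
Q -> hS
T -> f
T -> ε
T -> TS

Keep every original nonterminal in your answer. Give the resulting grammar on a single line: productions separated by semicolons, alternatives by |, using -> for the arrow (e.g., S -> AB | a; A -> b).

Nullable set: {T}.
S -> fT: T nullable, giving f | fT.
Drop T -> ε.
T -> TS: T nullable, giving S | TS.
Unchanged (no nullable symbols): S -> SEh; S -> h; E -> Qh; E -> h; Q -> h; Q -> hS; T -> f.

S -> f | h | fT | SEh; E -> h | Qh; Q -> h | hS; T -> S | f | TS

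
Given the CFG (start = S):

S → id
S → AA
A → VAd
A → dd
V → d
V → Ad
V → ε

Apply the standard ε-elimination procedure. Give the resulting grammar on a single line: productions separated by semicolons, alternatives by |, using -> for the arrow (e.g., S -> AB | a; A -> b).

Nullable set: {V}.
A -> VAd: V nullable, giving Ad | VAd.
Drop V -> ε.
Unchanged (no nullable symbols): S -> AA; S -> id; A -> dd; V -> Ad; V -> d.

S -> AA | id; A -> Ad | dd | VAd; V -> d | Ad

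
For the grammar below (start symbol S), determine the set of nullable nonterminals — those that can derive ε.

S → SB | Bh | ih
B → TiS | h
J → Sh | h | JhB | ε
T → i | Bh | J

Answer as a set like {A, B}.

{J, T}

Directly nullable (have an ε-rule): {J}.
T is nullable via T -> J (every symbol on the right is already known nullable).
Not nullable: B, S — each has a terminal in every rule's right-hand side or depends on a non-nullable symbol.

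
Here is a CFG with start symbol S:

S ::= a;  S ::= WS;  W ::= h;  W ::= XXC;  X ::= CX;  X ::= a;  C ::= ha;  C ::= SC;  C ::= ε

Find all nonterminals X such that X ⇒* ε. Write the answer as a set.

Directly nullable (have an ε-rule): {C}.
Not nullable: S, W, X — each has a terminal in every rule's right-hand side or depends on a non-nullable symbol.

{C}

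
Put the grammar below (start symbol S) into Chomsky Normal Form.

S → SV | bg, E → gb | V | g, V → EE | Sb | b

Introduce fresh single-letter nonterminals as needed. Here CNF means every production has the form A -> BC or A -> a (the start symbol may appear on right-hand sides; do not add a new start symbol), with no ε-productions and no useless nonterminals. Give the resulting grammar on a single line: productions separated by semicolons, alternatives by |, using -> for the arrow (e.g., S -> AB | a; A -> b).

S -> AB | SV; A -> b; B -> g; E -> b | g | BA | EE | SA; V -> b | EE | SA

No ε-productions.
After unit-elimination: S -> SV | bg; E -> b | g | EE | Sb | gb; V -> b | EE | Sb.
TERM: introduce A -> b, B -> g and substitute in every rule of length ≥2.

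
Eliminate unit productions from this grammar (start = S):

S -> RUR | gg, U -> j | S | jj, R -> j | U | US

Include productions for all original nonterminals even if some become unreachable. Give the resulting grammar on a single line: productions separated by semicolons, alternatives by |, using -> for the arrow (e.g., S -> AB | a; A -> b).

Unit productions: R->U, U->S.
Unit pairs (A ⇒* B via units): (R,S), (R,U), (U,S).
S: inherits non-unit rules of {S} → RUR | gg.
R: inherits non-unit rules of {R, S, U} → RUR | US | gg | j | jj.
U: inherits non-unit rules of {S, U} → RUR | gg | j | jj.

S -> gg | RUR; R -> j | US | gg | jj | RUR; U -> j | gg | jj | RUR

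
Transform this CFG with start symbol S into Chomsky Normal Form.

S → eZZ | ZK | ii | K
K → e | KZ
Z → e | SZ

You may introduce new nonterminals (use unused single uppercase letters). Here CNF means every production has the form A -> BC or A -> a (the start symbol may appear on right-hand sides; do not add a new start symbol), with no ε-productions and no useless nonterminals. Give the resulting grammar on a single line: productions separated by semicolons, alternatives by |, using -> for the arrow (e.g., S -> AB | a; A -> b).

No ε-productions.
After unit-elimination: S -> e | KZ | ZK | ii | eZZ; K -> e | KZ; Z -> e | SZ.
TERM: introduce A -> e, B -> i and substitute in every rule of length ≥2.
BIN: S -> AZZ becomes S -> AC, C -> ZZ.

S -> e | AC | BB | KZ | ZK; A -> e; B -> i; C -> ZZ; K -> e | KZ; Z -> e | SZ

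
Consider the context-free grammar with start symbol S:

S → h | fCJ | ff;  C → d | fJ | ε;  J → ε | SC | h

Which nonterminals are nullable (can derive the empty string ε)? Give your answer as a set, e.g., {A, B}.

{C, J}

Directly nullable (have an ε-rule): {C, J}.
Not nullable: S — each has a terminal in every rule's right-hand side or depends on a non-nullable symbol.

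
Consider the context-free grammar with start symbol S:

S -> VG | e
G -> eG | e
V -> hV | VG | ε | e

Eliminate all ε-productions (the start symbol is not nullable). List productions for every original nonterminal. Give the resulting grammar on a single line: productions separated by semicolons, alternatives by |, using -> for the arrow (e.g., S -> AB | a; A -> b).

S -> G | e | VG; G -> e | eG; V -> G | e | h | VG | hV

Nullable set: {V}.
S -> VG: V nullable, giving G | VG.
Drop V -> ε.
V -> VG: V nullable, giving G | VG.
V -> hV: V nullable, giving h | hV.
Unchanged (no nullable symbols): S -> e; G -> e; G -> eG; V -> e.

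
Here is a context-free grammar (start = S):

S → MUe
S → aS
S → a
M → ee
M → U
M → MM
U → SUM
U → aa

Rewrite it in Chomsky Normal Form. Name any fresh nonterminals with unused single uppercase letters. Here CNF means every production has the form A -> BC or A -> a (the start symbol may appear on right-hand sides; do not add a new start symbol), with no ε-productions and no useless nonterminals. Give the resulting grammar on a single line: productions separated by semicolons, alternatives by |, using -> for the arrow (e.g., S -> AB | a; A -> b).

No ε-productions.
After unit-elimination: S -> a | aS | MUe; M -> MM | aa | ee | SUM; U -> aa | SUM.
TERM: introduce A -> a, B -> e and substitute in every rule of length ≥2.
BIN: M -> SUM becomes M -> SC, C -> UM; S -> MUB becomes S -> MD, D -> UB; U -> SUM becomes U -> SE, E -> UM.

S -> a | AS | MD; A -> a; B -> e; C -> UM; D -> UB; E -> UM; M -> AA | BB | MM | SC; U -> AA | SE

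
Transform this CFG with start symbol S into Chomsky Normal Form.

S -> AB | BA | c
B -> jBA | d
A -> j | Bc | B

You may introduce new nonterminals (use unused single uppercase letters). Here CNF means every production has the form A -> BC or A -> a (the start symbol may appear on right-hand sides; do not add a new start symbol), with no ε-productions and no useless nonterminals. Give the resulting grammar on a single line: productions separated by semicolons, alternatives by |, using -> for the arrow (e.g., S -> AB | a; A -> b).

S -> c | AB | BA; A -> d | j | BC | DE; B -> d | DF; C -> c; D -> j; E -> BA; F -> BA

No ε-productions.
After unit-elimination: S -> c | AB | BA; A -> d | j | Bc | jBA; B -> d | jBA.
TERM: introduce C -> c, D -> j and substitute in every rule of length ≥2.
BIN: A -> DBA becomes A -> DE, E -> BA; B -> DBA becomes B -> DF, F -> BA.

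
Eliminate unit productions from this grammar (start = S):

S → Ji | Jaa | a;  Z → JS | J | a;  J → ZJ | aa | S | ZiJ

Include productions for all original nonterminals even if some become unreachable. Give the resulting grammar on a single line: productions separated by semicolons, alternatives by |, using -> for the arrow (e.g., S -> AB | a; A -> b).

Unit productions: J->S, Z->J.
Unit pairs (A ⇒* B via units): (J,S), (Z,J), (Z,S).
S: inherits non-unit rules of {S} → Jaa | Ji | a.
J: inherits non-unit rules of {J, S} → Jaa | Ji | ZJ | ZiJ | a | aa.
Z: inherits non-unit rules of {J, S, Z} → JS | Jaa | Ji | ZJ | ZiJ | a | aa.

S -> a | Ji | Jaa; J -> a | Ji | ZJ | aa | Jaa | ZiJ; Z -> a | JS | Ji | ZJ | aa | Jaa | ZiJ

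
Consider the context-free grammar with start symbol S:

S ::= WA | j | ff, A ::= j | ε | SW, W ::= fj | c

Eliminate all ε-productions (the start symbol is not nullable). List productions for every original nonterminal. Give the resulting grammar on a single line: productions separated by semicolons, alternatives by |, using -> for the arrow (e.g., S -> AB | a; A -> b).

S -> W | j | WA | ff; A -> j | SW; W -> c | fj

Nullable set: {A}.
S -> WA: A nullable, giving W | WA.
Drop A -> ε.
Unchanged (no nullable symbols): S -> ff; S -> j; A -> SW; A -> j; W -> c; W -> fj.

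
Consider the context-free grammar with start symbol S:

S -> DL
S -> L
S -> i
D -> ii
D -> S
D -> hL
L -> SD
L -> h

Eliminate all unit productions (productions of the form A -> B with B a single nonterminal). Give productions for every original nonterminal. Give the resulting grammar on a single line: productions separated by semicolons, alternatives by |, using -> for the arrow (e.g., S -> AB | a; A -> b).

S -> h | i | DL | SD; D -> h | i | DL | SD | hL | ii; L -> h | SD

Unit productions: D->S, S->L.
Unit pairs (A ⇒* B via units): (D,L), (D,S), (S,L).
S: inherits non-unit rules of {L, S} → DL | SD | h | i.
D: inherits non-unit rules of {D, L, S} → DL | SD | h | hL | i | ii.
L: inherits non-unit rules of {L} → SD | h.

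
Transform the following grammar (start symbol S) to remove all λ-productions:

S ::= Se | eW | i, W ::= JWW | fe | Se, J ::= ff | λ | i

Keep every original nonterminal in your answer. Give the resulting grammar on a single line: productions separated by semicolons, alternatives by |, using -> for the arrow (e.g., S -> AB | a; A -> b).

S -> i | Se | eW; J -> i | ff; W -> Se | WW | fe | JWW

Nullable set: {J}.
Drop J -> λ.
W -> JWW: J nullable, giving JWW | WW.
Unchanged (no nullable symbols): S -> Se; S -> eW; S -> i; J -> ff; J -> i; W -> Se; W -> fe.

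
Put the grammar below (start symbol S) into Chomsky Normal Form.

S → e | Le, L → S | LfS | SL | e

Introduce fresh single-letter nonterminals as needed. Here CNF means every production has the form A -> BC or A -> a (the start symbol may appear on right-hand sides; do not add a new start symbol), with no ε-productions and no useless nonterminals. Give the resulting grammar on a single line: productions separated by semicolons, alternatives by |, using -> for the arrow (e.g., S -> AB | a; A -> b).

S -> e | LA; A -> e; B -> f; C -> BS; L -> e | LA | LC | SL

No ε-productions.
After unit-elimination: S -> e | Le; L -> e | Le | SL | LfS.
TERM: introduce A -> e, B -> f and substitute in every rule of length ≥2.
BIN: L -> LBS becomes L -> LC, C -> BS.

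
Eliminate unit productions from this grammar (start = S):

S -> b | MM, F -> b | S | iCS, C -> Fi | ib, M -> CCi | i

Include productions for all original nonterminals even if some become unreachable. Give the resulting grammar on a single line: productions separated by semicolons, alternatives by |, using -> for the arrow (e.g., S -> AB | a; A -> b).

S -> b | MM; C -> Fi | ib; F -> b | MM | iCS; M -> i | CCi

Unit productions: F->S.
Unit pairs (A ⇒* B via units): (F,S).
S: inherits non-unit rules of {S} → MM | b.
C: inherits non-unit rules of {C} → Fi | ib.
F: inherits non-unit rules of {F, S} → MM | b | iCS.
M: inherits non-unit rules of {M} → CCi | i.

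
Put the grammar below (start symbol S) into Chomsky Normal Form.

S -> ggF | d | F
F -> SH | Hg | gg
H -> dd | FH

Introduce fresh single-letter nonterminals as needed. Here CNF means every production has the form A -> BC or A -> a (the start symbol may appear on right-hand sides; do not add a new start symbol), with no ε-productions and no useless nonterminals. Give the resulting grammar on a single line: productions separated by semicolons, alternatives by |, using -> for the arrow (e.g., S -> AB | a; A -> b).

No ε-productions.
After unit-elimination: S -> d | Hg | SH | gg | ggF; F -> Hg | SH | gg; H -> FH | dd.
TERM: introduce B -> d, A -> g and substitute in every rule of length ≥2.
BIN: S -> AAF becomes S -> AC, C -> AF.

S -> d | AA | AC | HA | SH; A -> g; B -> d; C -> AF; F -> AA | HA | SH; H -> BB | FH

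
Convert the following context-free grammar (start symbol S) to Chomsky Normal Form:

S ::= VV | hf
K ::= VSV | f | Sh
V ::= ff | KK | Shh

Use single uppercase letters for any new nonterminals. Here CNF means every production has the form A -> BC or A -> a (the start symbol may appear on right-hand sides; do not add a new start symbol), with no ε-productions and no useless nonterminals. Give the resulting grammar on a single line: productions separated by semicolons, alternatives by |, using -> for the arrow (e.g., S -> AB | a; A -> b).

No ε-productions.
No unit productions to eliminate.
TERM: introduce B -> f, A -> h and substitute in every rule of length ≥2.
BIN: K -> VSV becomes K -> VC, C -> SV; V -> SAA becomes V -> SD, D -> AA.

S -> AB | VV; A -> h; B -> f; C -> SV; D -> AA; K -> f | SA | VC; V -> BB | KK | SD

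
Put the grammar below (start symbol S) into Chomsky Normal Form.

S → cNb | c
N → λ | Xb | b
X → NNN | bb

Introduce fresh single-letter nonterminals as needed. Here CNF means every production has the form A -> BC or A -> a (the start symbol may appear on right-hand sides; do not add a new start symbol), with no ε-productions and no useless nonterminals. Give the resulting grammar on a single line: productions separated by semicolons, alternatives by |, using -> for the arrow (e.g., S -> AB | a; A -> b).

S -> c | BA | BC; A -> b; B -> c; C -> NA; D -> NN; N -> b | XA; X -> b | AA | ND | NN | XA

Nullable: {N, X}; after ε-elimination: S -> c | cb | cNb; N -> b | Xb; X -> N | NN | bb | NNN.
After unit-elimination: S -> c | cb | cNb; N -> b | Xb; X -> b | NN | Xb | bb | NNN.
TERM: introduce A -> b, B -> c and substitute in every rule of length ≥2.
BIN: S -> BNA becomes S -> BC, C -> NA; X -> NNN becomes X -> ND, D -> NN.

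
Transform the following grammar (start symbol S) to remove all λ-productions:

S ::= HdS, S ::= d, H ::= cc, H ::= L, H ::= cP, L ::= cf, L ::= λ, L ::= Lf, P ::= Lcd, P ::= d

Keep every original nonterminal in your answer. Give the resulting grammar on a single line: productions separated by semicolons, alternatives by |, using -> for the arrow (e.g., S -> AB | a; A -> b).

Nullable set: {H, L}.
S -> HdS: H nullable, giving HdS | dS.
H -> L: L nullable, giving L.
Drop L -> λ.
L -> Lf: L nullable, giving Lf | f.
P -> Lcd: L nullable, giving Lcd | cd.
Unchanged (no nullable symbols): S -> d; H -> cP; H -> cc; L -> cf; P -> d.

S -> d | dS | HdS; H -> L | cP | cc; L -> f | Lf | cf; P -> d | cd | Lcd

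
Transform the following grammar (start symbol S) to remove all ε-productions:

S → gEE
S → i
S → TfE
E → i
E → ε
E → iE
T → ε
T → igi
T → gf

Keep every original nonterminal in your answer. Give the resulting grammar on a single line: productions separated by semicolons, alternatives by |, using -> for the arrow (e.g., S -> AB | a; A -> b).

S -> f | g | i | Tf | fE | gE | TfE | gEE; E -> i | iE; T -> gf | igi

Nullable set: {E, T}.
S -> TfE: T, E nullable, giving Tf | TfE | f | fE.
S -> gEE: E, E nullable, giving g | gE | gEE.
Drop E -> ε.
E -> iE: E nullable, giving i | iE.
Drop T -> ε.
Unchanged (no nullable symbols): S -> i; E -> i; T -> gf; T -> igi.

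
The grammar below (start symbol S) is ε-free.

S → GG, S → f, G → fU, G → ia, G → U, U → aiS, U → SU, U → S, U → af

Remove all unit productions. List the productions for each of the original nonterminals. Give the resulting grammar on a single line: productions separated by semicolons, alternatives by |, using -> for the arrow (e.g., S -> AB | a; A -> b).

Unit productions: G->U, U->S.
Unit pairs (A ⇒* B via units): (G,S), (G,U), (U,S).
S: inherits non-unit rules of {S} → GG | f.
G: inherits non-unit rules of {G, S, U} → GG | SU | af | aiS | f | fU | ia.
U: inherits non-unit rules of {S, U} → GG | SU | af | aiS | f.

S -> f | GG; G -> f | GG | SU | af | fU | ia | aiS; U -> f | GG | SU | af | aiS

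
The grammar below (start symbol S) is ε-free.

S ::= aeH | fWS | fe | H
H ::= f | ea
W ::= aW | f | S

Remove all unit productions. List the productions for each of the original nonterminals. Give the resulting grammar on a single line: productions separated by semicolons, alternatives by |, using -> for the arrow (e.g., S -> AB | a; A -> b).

S -> f | ea | fe | aeH | fWS; H -> f | ea; W -> f | aW | ea | fe | aeH | fWS

Unit productions: S->H, W->S.
Unit pairs (A ⇒* B via units): (S,H), (W,H), (W,S).
S: inherits non-unit rules of {H, S} → aeH | ea | f | fWS | fe.
H: inherits non-unit rules of {H} → ea | f.
W: inherits non-unit rules of {H, S, W} → aW | aeH | ea | f | fWS | fe.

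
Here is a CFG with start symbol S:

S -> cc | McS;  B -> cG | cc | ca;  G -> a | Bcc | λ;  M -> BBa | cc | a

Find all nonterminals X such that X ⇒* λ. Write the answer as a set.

{G}

Directly nullable (have an ε-rule): {G}.
Not nullable: B, M, S — each has a terminal in every rule's right-hand side or depends on a non-nullable symbol.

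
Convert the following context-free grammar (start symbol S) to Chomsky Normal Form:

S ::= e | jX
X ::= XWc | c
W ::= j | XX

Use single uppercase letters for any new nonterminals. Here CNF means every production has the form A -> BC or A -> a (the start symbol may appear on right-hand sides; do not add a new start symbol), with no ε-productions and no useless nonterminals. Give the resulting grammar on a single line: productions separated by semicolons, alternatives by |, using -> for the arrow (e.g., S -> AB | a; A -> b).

S -> e | AX; A -> j; B -> c; C -> WB; W -> j | XX; X -> c | XC

No ε-productions.
No unit productions to eliminate.
TERM: introduce B -> c, A -> j and substitute in every rule of length ≥2.
BIN: X -> XWB becomes X -> XC, C -> WB.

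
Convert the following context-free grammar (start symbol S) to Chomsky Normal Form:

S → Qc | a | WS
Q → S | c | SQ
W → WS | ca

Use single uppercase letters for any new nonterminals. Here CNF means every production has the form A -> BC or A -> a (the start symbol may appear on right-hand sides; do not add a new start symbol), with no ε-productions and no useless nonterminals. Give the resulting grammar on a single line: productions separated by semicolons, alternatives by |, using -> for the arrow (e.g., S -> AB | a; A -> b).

S -> a | QA | WS; A -> c; B -> a; Q -> a | c | QA | SQ | WS; W -> AB | WS

No ε-productions.
After unit-elimination: S -> a | Qc | WS; Q -> a | c | Qc | SQ | WS; W -> WS | ca.
TERM: introduce B -> a, A -> c and substitute in every rule of length ≥2.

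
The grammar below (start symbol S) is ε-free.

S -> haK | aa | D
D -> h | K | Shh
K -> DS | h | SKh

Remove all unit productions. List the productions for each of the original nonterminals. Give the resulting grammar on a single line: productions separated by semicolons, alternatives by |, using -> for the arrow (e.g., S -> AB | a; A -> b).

S -> h | DS | aa | SKh | Shh | haK; D -> h | DS | SKh | Shh; K -> h | DS | SKh

Unit productions: D->K, S->D.
Unit pairs (A ⇒* B via units): (D,K), (S,D), (S,K).
S: inherits non-unit rules of {D, K, S} → DS | SKh | Shh | aa | h | haK.
D: inherits non-unit rules of {D, K} → DS | SKh | Shh | h.
K: inherits non-unit rules of {K} → DS | SKh | h.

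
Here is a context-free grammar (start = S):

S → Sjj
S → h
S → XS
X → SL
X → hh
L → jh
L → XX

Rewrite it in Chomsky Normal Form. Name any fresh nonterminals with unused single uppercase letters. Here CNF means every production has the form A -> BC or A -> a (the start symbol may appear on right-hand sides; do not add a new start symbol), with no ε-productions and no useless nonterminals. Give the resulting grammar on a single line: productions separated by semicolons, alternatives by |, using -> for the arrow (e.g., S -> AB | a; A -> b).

No ε-productions.
No unit productions to eliminate.
TERM: introduce B -> h, A -> j and substitute in every rule of length ≥2.
BIN: S -> SAA becomes S -> SC, C -> AA.

S -> h | SC | XS; A -> j; B -> h; C -> AA; L -> AB | XX; X -> BB | SL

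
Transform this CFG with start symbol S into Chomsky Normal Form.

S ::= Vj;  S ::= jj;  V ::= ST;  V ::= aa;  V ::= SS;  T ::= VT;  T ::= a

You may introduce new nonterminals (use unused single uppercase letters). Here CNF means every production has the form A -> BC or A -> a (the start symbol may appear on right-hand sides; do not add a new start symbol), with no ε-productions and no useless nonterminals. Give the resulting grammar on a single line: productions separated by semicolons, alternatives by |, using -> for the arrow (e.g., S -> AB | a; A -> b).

S -> AA | VA; A -> j; B -> a; T -> a | VT; V -> BB | SS | ST

No ε-productions.
No unit productions to eliminate.
TERM: introduce B -> a, A -> j and substitute in every rule of length ≥2.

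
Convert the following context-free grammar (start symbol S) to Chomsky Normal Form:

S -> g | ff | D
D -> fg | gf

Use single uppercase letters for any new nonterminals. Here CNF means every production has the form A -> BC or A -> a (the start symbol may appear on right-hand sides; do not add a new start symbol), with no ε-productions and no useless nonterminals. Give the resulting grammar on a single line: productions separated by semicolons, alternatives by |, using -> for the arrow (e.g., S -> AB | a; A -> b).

No ε-productions.
After unit-elimination: S -> g | ff | fg | gf; D -> fg | gf.
TERM: introduce A -> f, B -> g and substitute in every rule of length ≥2.
Drop unreachable/unproductive: D.

S -> g | AA | AB | BA; A -> f; B -> g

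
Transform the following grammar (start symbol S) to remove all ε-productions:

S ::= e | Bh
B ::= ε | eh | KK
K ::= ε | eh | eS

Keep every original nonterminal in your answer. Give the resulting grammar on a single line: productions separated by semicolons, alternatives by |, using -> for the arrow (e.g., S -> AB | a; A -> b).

S -> e | h | Bh; B -> K | KK | eh; K -> eS | eh

Nullable set: {B, K}.
S -> Bh: B nullable, giving Bh | h.
Drop B -> ε.
B -> KK: K, K nullable, giving K | KK.
Drop K -> ε.
Unchanged (no nullable symbols): S -> e; B -> eh; K -> eS; K -> eh.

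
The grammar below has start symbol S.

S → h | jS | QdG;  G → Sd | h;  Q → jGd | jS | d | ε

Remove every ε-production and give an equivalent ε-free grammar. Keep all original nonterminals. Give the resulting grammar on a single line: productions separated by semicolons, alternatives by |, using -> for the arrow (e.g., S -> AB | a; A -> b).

S -> h | dG | jS | QdG; G -> h | Sd; Q -> d | jS | jGd

Nullable set: {Q}.
S -> QdG: Q nullable, giving QdG | dG.
Drop Q -> ε.
Unchanged (no nullable symbols): S -> h; S -> jS; G -> Sd; G -> h; Q -> d; Q -> jGd; Q -> jS.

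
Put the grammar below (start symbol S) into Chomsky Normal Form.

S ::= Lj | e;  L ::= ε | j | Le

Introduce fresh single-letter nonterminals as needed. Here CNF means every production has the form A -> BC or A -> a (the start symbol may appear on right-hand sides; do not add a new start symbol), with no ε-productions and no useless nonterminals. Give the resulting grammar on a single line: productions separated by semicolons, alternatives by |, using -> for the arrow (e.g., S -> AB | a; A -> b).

Nullable: {L}; after ε-elimination: S -> e | j | Lj; L -> e | j | Le.
No unit productions to eliminate.
TERM: introduce A -> e, B -> j and substitute in every rule of length ≥2.

S -> e | j | LB; A -> e; B -> j; L -> e | j | LA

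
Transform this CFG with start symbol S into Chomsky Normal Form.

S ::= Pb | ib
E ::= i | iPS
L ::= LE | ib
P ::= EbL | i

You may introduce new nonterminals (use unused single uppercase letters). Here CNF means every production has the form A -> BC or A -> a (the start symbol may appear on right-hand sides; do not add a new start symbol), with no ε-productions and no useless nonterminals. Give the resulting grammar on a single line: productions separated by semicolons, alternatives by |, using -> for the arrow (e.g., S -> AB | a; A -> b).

S -> AB | PB; A -> i; B -> b; C -> PS; D -> BL; E -> i | AC; L -> AB | LE; P -> i | ED

No ε-productions.
No unit productions to eliminate.
TERM: introduce B -> b, A -> i and substitute in every rule of length ≥2.
BIN: E -> APS becomes E -> AC, C -> PS; P -> EBL becomes P -> ED, D -> BL.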